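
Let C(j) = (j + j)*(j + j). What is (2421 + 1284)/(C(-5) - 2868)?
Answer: -3705/2768 ≈ -1.3385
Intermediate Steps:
C(j) = 4*j**2 (C(j) = (2*j)*(2*j) = 4*j**2)
(2421 + 1284)/(C(-5) - 2868) = (2421 + 1284)/(4*(-5)**2 - 2868) = 3705/(4*25 - 2868) = 3705/(100 - 2868) = 3705/(-2768) = 3705*(-1/2768) = -3705/2768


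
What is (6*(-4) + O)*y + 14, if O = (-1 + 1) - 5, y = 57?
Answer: -1639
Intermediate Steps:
O = -5 (O = 0 - 5 = -5)
(6*(-4) + O)*y + 14 = (6*(-4) - 5)*57 + 14 = (-24 - 5)*57 + 14 = -29*57 + 14 = -1653 + 14 = -1639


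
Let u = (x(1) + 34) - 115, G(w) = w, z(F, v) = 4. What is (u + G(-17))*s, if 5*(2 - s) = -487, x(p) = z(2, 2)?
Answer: -46718/5 ≈ -9343.6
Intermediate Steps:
x(p) = 4
s = 497/5 (s = 2 - ⅕*(-487) = 2 + 487/5 = 497/5 ≈ 99.400)
u = -77 (u = (4 + 34) - 115 = 38 - 115 = -77)
(u + G(-17))*s = (-77 - 17)*(497/5) = -94*497/5 = -46718/5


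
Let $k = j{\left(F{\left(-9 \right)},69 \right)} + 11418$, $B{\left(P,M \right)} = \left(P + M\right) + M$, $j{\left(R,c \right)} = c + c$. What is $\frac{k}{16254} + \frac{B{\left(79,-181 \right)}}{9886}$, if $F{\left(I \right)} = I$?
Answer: $\frac{2030421}{2975686} \approx 0.68234$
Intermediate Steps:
$j{\left(R,c \right)} = 2 c$
$B{\left(P,M \right)} = P + 2 M$ ($B{\left(P,M \right)} = \left(M + P\right) + M = P + 2 M$)
$k = 11556$ ($k = 2 \cdot 69 + 11418 = 138 + 11418 = 11556$)
$\frac{k}{16254} + \frac{B{\left(79,-181 \right)}}{9886} = \frac{11556}{16254} + \frac{79 + 2 \left(-181\right)}{9886} = 11556 \cdot \frac{1}{16254} + \left(79 - 362\right) \frac{1}{9886} = \frac{214}{301} - \frac{283}{9886} = \frac{2030421}{2975686}$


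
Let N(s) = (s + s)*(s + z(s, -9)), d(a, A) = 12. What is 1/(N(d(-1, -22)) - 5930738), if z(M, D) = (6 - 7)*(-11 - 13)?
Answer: -1/5929874 ≈ -1.6864e-7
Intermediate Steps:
z(M, D) = 24 (z(M, D) = -1*(-24) = 24)
N(s) = 2*s*(24 + s) (N(s) = (s + s)*(s + 24) = (2*s)*(24 + s) = 2*s*(24 + s))
1/(N(d(-1, -22)) - 5930738) = 1/(2*12*(24 + 12) - 5930738) = 1/(2*12*36 - 5930738) = 1/(864 - 5930738) = 1/(-5929874) = -1/5929874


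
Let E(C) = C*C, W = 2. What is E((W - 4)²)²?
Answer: 256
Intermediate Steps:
E(C) = C²
E((W - 4)²)² = (((2 - 4)²)²)² = (((-2)²)²)² = (4²)² = 16² = 256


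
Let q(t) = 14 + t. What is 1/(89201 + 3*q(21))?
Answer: 1/89306 ≈ 1.1197e-5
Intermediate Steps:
1/(89201 + 3*q(21)) = 1/(89201 + 3*(14 + 21)) = 1/(89201 + 3*35) = 1/(89201 + 105) = 1/89306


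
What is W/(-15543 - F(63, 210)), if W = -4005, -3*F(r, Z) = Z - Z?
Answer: 445/1727 ≈ 0.25767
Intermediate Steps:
F(r, Z) = 0 (F(r, Z) = -(Z - Z)/3 = -⅓*0 = 0)
W/(-15543 - F(63, 210)) = -4005/(-15543 - 1*0) = -4005/(-15543 + 0) = -4005/(-15543) = -4005*(-1/15543) = 445/1727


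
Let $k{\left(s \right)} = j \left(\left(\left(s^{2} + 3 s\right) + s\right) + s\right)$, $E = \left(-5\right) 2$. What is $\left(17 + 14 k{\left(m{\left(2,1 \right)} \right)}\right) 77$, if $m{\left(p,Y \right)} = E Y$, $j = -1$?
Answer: $-52591$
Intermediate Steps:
$E = -10$
$m{\left(p,Y \right)} = - 10 Y$
$k{\left(s \right)} = - s^{2} - 5 s$ ($k{\left(s \right)} = - (\left(\left(s^{2} + 3 s\right) + s\right) + s) = - (\left(s^{2} + 4 s\right) + s) = - (s^{2} + 5 s) = - s^{2} - 5 s$)
$\left(17 + 14 k{\left(m{\left(2,1 \right)} \right)}\right) 77 = \left(17 + 14 \left(- \left(-10\right) 1 \left(5 - 10\right)\right)\right) 77 = \left(17 + 14 \left(\left(-1\right) \left(-10\right) \left(5 - 10\right)\right)\right) 77 = \left(17 + 14 \left(\left(-1\right) \left(-10\right) \left(-5\right)\right)\right) 77 = \left(17 + 14 \left(-50\right)\right) 77 = \left(17 - 700\right) 77 = \left(-683\right) 77 = -52591$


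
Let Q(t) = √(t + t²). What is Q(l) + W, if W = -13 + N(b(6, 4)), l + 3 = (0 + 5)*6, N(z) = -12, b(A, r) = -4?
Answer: -25 + 6*√21 ≈ 2.4955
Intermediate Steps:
l = 27 (l = -3 + (0 + 5)*6 = -3 + 5*6 = -3 + 30 = 27)
W = -25 (W = -13 - 12 = -25)
Q(l) + W = √(27*(1 + 27)) - 25 = √(27*28) - 25 = √756 - 25 = 6*√21 - 25 = -25 + 6*√21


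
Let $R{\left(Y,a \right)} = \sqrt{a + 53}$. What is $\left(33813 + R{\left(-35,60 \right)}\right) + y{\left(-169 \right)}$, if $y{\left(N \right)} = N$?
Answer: $33644 + \sqrt{113} \approx 33655.0$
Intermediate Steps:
$R{\left(Y,a \right)} = \sqrt{53 + a}$
$\left(33813 + R{\left(-35,60 \right)}\right) + y{\left(-169 \right)} = \left(33813 + \sqrt{53 + 60}\right) - 169 = \left(33813 + \sqrt{113}\right) - 169 = 33644 + \sqrt{113}$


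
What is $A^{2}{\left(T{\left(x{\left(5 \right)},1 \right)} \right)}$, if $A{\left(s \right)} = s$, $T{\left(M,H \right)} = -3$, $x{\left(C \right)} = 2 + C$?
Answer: $9$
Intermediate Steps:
$A^{2}{\left(T{\left(x{\left(5 \right)},1 \right)} \right)} = \left(-3\right)^{2} = 9$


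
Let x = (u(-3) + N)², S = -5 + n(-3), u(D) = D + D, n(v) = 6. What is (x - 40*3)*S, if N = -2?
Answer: -56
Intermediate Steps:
u(D) = 2*D
S = 1 (S = -5 + 6 = 1)
x = 64 (x = (2*(-3) - 2)² = (-6 - 2)² = (-8)² = 64)
(x - 40*3)*S = (64 - 40*3)*1 = (64 - 120)*1 = -56*1 = -56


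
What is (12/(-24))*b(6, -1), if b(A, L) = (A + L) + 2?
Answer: -7/2 ≈ -3.5000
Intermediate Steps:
b(A, L) = 2 + A + L
(12/(-24))*b(6, -1) = (12/(-24))*(2 + 6 - 1) = (12*(-1/24))*7 = -1/2*7 = -7/2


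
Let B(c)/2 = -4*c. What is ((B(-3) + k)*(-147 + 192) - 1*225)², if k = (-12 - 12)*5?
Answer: 20657025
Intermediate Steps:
k = -120 (k = -24*5 = -120)
B(c) = -8*c (B(c) = 2*(-4*c) = -8*c)
((B(-3) + k)*(-147 + 192) - 1*225)² = ((-8*(-3) - 120)*(-147 + 192) - 1*225)² = ((24 - 120)*45 - 225)² = (-96*45 - 225)² = (-4320 - 225)² = (-4545)² = 20657025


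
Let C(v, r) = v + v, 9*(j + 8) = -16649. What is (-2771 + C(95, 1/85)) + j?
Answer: -39950/9 ≈ -4438.9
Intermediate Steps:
j = -16721/9 (j = -8 + (1/9)*(-16649) = -8 - 16649/9 = -16721/9 ≈ -1857.9)
C(v, r) = 2*v
(-2771 + C(95, 1/85)) + j = (-2771 + 2*95) - 16721/9 = (-2771 + 190) - 16721/9 = -2581 - 16721/9 = -39950/9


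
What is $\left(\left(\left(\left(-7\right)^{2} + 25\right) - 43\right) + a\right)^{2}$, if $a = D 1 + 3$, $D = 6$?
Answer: $1600$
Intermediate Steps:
$a = 9$ ($a = 6 \cdot 1 + 3 = 6 + 3 = 9$)
$\left(\left(\left(\left(-7\right)^{2} + 25\right) - 43\right) + a\right)^{2} = \left(\left(\left(\left(-7\right)^{2} + 25\right) - 43\right) + 9\right)^{2} = \left(\left(\left(49 + 25\right) - 43\right) + 9\right)^{2} = \left(\left(74 - 43\right) + 9\right)^{2} = \left(31 + 9\right)^{2} = 40^{2} = 1600$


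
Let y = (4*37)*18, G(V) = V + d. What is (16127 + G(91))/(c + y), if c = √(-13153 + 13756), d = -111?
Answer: 4767672/788477 - 5369*√67/788477 ≈ 5.9910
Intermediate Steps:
G(V) = -111 + V (G(V) = V - 111 = -111 + V)
y = 2664 (y = 148*18 = 2664)
c = 3*√67 (c = √603 = 3*√67 ≈ 24.556)
(16127 + G(91))/(c + y) = (16127 + (-111 + 91))/(3*√67 + 2664) = (16127 - 20)/(2664 + 3*√67) = 16107/(2664 + 3*√67)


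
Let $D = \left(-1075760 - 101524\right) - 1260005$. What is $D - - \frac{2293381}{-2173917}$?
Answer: $- \frac{5298466284394}{2173917} \approx -2.4373 \cdot 10^{6}$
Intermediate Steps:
$D = -2437289$ ($D = -1177284 - 1260005 = -2437289$)
$D - - \frac{2293381}{-2173917} = -2437289 - - \frac{2293381}{-2173917} = -2437289 - \left(-2293381\right) \left(- \frac{1}{2173917}\right) = -2437289 - \frac{2293381}{2173917} = - \frac{5298466284394}{2173917}$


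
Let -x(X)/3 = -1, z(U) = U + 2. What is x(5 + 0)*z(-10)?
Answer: -24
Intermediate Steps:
z(U) = 2 + U
x(X) = 3 (x(X) = -3*(-1) = 3)
x(5 + 0)*z(-10) = 3*(2 - 10) = 3*(-8) = -24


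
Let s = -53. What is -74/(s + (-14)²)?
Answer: -74/143 ≈ -0.51748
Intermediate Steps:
-74/(s + (-14)²) = -74/(-53 + (-14)²) = -74/(-53 + 196) = -74/143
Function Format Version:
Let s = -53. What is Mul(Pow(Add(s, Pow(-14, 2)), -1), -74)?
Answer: Rational(-74, 143) ≈ -0.51748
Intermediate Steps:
Mul(Pow(Add(s, Pow(-14, 2)), -1), -74) = Mul(Pow(Add(-53, Pow(-14, 2)), -1), -74) = Mul(Pow(Add(-53, 196), -1), -74) = Mul(Pow(143, -1), -74) = Mul(Rational(1, 143), -74) = Rational(-74, 143)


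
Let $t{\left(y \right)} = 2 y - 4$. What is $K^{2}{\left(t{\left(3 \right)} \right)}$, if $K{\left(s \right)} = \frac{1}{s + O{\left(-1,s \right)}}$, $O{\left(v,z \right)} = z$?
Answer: $\frac{1}{16} \approx 0.0625$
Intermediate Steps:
$t{\left(y \right)} = -4 + 2 y$
$K{\left(s \right)} = \frac{1}{2 s}$ ($K{\left(s \right)} = \frac{1}{s + s} = \frac{1}{2 s}$)
$K^{2}{\left(t{\left(3 \right)} \right)} = \left(\frac{1}{2 \left(-4 + 2 \cdot 3\right)}\right)^{2} = \left(\frac{1}{2 \left(-4 + 6\right)}\right)^{2} = \left(\frac{1}{2 \cdot 2}\right)^{2} = \left(\frac{1}{2} \cdot \frac{1}{2}\right)^{2} = \left(\frac{1}{4}\right)^{2} = \frac{1}{16}$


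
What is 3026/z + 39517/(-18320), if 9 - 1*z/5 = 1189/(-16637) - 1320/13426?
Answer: 598900928498541/9380937422960 ≈ 63.842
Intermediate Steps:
z = 5120599030/111684181 (z = 45 - 5*(1189/(-16637) - 1320/13426) = 45 - 5*(1189*(-1/16637) - 1320*1/13426) = 45 - 5*(-1189/16637 - 660/6713) = 45 - 5*(-18962177/111684181) = 45 + 94810885/111684181 = 5120599030/111684181 ≈ 45.849)
3026/z + 39517/(-18320) = 3026/(5120599030/111684181) + 39517/(-18320) = 3026*(111684181/5120599030) + 39517*(-1/18320) = 168978165853/2560299515 - 39517/18320 = 598900928498541/9380937422960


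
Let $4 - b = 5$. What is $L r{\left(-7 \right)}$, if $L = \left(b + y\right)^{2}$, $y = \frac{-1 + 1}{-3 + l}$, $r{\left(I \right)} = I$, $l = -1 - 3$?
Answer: $-7$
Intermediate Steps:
$l = -4$
$b = -1$ ($b = 4 - 5 = -1$)
$y = 0$ ($y = \frac{-1 + 1}{-3 - 4} = \frac{0}{-7} = 0 \left(- \frac{1}{7}\right) = 0$)
$L = 1$ ($L = \left(-1 + 0\right)^{2} = \left(-1\right)^{2} = 1$)
$L r{\left(-7 \right)} = 1 \left(-7\right) = -7$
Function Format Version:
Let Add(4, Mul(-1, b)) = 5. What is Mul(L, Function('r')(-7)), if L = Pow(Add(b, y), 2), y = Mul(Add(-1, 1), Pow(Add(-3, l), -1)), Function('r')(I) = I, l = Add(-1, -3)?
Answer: -7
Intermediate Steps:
l = -4
b = -1 (b = Add(4, Mul(-1, 5)) = Add(4, -5) = -1)
y = 0 (y = Mul(Add(-1, 1), Pow(Add(-3, -4), -1)) = Mul(0, Pow(-7, -1)) = Mul(0, Rational(-1, 7)) = 0)
L = 1 (L = Pow(Add(-1, 0), 2) = Pow(-1, 2) = 1)
Mul(L, Function('r')(-7)) = Mul(1, -7) = -7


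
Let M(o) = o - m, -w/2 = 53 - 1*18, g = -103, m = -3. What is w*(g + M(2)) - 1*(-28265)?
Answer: 35125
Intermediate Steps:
w = -70 (w = -2*(53 - 1*18) = -2*(53 - 18) = -2*35 = -70)
M(o) = 3 + o (M(o) = o - 1*(-3) = o + 3 = 3 + o)
w*(g + M(2)) - 1*(-28265) = -70*(-103 + (3 + 2)) - 1*(-28265) = -70*(-103 + 5) + 28265 = -70*(-98) + 28265 = 6860 + 28265 = 35125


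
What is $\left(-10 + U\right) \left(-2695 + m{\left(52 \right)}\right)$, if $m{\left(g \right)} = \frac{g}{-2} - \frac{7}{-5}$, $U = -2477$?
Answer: $\frac{33818226}{5} \approx 6.7636 \cdot 10^{6}$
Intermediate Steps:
$m{\left(g \right)} = \frac{7}{5} - \frac{g}{2}$ ($m{\left(g \right)} = g \left(- \frac{1}{2}\right) - - \frac{7}{5} = - \frac{g}{2} + \frac{7}{5} = \frac{7}{5} - \frac{g}{2}$)
$\left(-10 + U\right) \left(-2695 + m{\left(52 \right)}\right) = \left(-10 - 2477\right) \left(-2695 + \left(\frac{7}{5} - 26\right)\right) = - 2487 \left(-2695 + \left(\frac{7}{5} - 26\right)\right) = - 2487 \left(-2695 - \frac{123}{5}\right) = \left(-2487\right) \left(- \frac{13598}{5}\right) = \frac{33818226}{5}$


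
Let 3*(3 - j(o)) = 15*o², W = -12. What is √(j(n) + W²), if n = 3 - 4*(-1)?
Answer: 7*I*√2 ≈ 9.8995*I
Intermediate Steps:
n = 7 (n = 3 + 4 = 7)
j(o) = 3 - 5*o²
√(j(n) + W²) = √((3 - 5*7²) + (-12)²) = √((3 - 5*49) + 144) = √((3 - 245) + 144) = √(-242 + 144) = √(-98) = 7*I*√2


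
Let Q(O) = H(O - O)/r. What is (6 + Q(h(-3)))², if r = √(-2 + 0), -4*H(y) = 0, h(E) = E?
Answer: 36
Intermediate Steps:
H(y) = 0 (H(y) = -¼*0 = 0)
r = I*√2 (r = √(-2) = I*√2 ≈ 1.4142*I)
Q(O) = 0 (Q(O) = 0/((I*√2)) = 0*(-I*√2/2) = 0)
(6 + Q(h(-3)))² = (6 + 0)² = 6² = 36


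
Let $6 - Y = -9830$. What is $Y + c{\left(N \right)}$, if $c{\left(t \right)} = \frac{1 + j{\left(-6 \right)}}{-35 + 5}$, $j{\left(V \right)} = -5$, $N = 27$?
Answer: $\frac{147542}{15} \approx 9836.1$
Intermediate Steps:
$Y = 9836$ ($Y = 6 - -9830 = 6 + 9830 = 9836$)
$c{\left(t \right)} = \frac{2}{15}$ ($c{\left(t \right)} = \frac{1 - 5}{-35 + 5} = - \frac{4}{-30} = \left(-4\right) \left(- \frac{1}{30}\right) = \frac{2}{15}$)
$Y + c{\left(N \right)} = 9836 + \frac{2}{15} = \frac{147542}{15}$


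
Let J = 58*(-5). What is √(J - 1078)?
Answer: 6*I*√38 ≈ 36.987*I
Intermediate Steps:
J = -290
√(J - 1078) = √(-290 - 1078) = √(-1368) = 6*I*√38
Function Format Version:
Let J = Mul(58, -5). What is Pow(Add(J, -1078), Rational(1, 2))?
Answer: Mul(6, I, Pow(38, Rational(1, 2))) ≈ Mul(36.987, I)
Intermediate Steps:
J = -290
Pow(Add(J, -1078), Rational(1, 2)) = Pow(Add(-290, -1078), Rational(1, 2)) = Pow(-1368, Rational(1, 2)) = Mul(6, I, Pow(38, Rational(1, 2)))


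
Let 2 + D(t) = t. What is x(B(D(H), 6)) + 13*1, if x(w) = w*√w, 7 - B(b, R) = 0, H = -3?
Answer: 13 + 7*√7 ≈ 31.520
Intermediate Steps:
D(t) = -2 + t
B(b, R) = 7 (B(b, R) = 7 - 1*0 = 7 + 0 = 7)
x(w) = w^(3/2)
x(B(D(H), 6)) + 13*1 = 7^(3/2) + 13*1 = 7*√7 + 13 = 13 + 7*√7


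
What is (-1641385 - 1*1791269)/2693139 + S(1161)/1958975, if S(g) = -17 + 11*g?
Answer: -2230045024948/1758597324175 ≈ -1.2681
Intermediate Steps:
(-1641385 - 1*1791269)/2693139 + S(1161)/1958975 = (-1641385 - 1*1791269)/2693139 + (-17 + 11*1161)/1958975 = (-1641385 - 1791269)*(1/2693139) + (-17 + 12771)*(1/1958975) = -3432654*1/2693139 + 12754*(1/1958975) = -1144218/897713 + 12754/1958975 = -2230045024948/1758597324175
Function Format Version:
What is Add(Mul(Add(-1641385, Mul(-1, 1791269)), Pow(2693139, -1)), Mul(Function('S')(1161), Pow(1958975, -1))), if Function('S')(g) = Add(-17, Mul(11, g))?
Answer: Rational(-2230045024948, 1758597324175) ≈ -1.2681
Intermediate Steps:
Add(Mul(Add(-1641385, Mul(-1, 1791269)), Pow(2693139, -1)), Mul(Function('S')(1161), Pow(1958975, -1))) = Add(Mul(Add(-1641385, Mul(-1, 1791269)), Pow(2693139, -1)), Mul(Add(-17, Mul(11, 1161)), Pow(1958975, -1))) = Add(Mul(Add(-1641385, -1791269), Rational(1, 2693139)), Mul(Add(-17, 12771), Rational(1, 1958975))) = Add(Mul(-3432654, Rational(1, 2693139)), Mul(12754, Rational(1, 1958975))) = Add(Rational(-1144218, 897713), Rational(12754, 1958975)) = Rational(-2230045024948, 1758597324175)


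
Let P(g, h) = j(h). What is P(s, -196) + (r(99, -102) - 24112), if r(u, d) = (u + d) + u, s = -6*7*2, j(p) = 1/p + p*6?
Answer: -4937633/196 ≈ -25192.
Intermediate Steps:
j(p) = 1/p + 6*p
s = -84 (s = -42*2 = -84)
r(u, d) = d + 2*u (r(u, d) = (d + u) + u = d + 2*u)
P(g, h) = 1/h + 6*h
P(s, -196) + (r(99, -102) - 24112) = (1/(-196) + 6*(-196)) + ((-102 + 2*99) - 24112) = (-1/196 - 1176) + ((-102 + 198) - 24112) = -230497/196 + (96 - 24112) = -230497/196 - 24016 = -4937633/196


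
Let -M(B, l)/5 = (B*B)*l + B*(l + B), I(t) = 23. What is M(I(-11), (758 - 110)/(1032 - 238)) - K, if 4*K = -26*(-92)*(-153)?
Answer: 34378813/397 ≈ 86597.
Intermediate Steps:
K = -91494 (K = (-26*(-92)*(-153))/4 = (2392*(-153))/4 = (1/4)*(-365976) = -91494)
M(B, l) = -5*B*(B + l) - 5*l*B**2 (M(B, l) = -5*((B*B)*l + B*(l + B)) = -5*(B**2*l + B*(B + l)) = -5*(l*B**2 + B*(B + l)) = -5*(B*(B + l) + l*B**2) = -5*B*(B + l) - 5*l*B**2)
M(I(-11), (758 - 110)/(1032 - 238)) - K = -5*23*(23 + (758 - 110)/(1032 - 238) + 23*((758 - 110)/(1032 - 238))) - 1*(-91494) = -5*23*(23 + 648/794 + 23*(648/794)) + 91494 = -5*23*(23 + 648*(1/794) + 23*(648*(1/794))) + 91494 = -5*23*(23 + 324/397 + 23*(324/397)) + 91494 = -5*23*(23 + 324/397 + 7452/397) + 91494 = -5*23*16907/397 + 91494 = -1944305/397 + 91494 = 34378813/397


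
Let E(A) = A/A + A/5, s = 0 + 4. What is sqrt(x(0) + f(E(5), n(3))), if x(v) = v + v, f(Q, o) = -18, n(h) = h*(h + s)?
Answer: 3*I*sqrt(2) ≈ 4.2426*I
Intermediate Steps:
s = 4
E(A) = 1 + A/5 (E(A) = 1 + A*(1/5) = 1 + A/5)
n(h) = h*(4 + h) (n(h) = h*(h + 4) = h*(4 + h))
x(v) = 2*v
sqrt(x(0) + f(E(5), n(3))) = sqrt(2*0 - 18) = sqrt(0 - 18) = sqrt(-18) = 3*I*sqrt(2)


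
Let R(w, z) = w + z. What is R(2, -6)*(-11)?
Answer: 44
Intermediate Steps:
R(2, -6)*(-11) = (2 - 6)*(-11) = -4*(-11) = 44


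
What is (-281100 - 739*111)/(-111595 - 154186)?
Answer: 363129/265781 ≈ 1.3663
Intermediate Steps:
(-281100 - 739*111)/(-111595 - 154186) = (-281100 - 82029)/(-265781) = -363129*(-1/265781) = 363129/265781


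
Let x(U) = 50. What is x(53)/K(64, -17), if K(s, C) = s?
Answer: 25/32 ≈ 0.78125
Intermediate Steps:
x(53)/K(64, -17) = 50/64 = 50*(1/64) = 25/32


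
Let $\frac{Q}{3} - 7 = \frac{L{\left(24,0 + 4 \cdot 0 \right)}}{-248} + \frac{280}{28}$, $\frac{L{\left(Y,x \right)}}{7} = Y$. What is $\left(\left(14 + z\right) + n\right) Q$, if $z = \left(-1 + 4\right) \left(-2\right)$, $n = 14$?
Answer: $\frac{33396}{31} \approx 1077.3$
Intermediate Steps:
$L{\left(Y,x \right)} = 7 Y$
$z = -6$ ($z = 3 \left(-2\right) = -6$)
$Q = \frac{1518}{31}$ ($Q = 21 + 3 \left(\frac{7 \cdot 24}{-248} + \frac{280}{28}\right) = 21 + 3 \left(168 \left(- \frac{1}{248}\right) + 280 \cdot \frac{1}{28}\right) = 21 + 3 \left(- \frac{21}{31} + 10\right) = 21 + 3 \cdot \frac{289}{31} = 21 + \frac{867}{31} = \frac{1518}{31} \approx 48.968$)
$\left(\left(14 + z\right) + n\right) Q = \left(\left(14 - 6\right) + 14\right) \frac{1518}{31} = \left(8 + 14\right) \frac{1518}{31} = 22 \cdot \frac{1518}{31} = \frac{33396}{31}$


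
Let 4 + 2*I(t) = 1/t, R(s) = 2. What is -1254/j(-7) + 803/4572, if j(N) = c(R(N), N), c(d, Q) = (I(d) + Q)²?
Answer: -90748933/5600700 ≈ -16.203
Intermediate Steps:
I(t) = -2 + 1/(2*t)
c(d, Q) = (-2 + Q + 1/(2*d))² (c(d, Q) = ((-2 + 1/(2*d)) + Q)² = (-2 + Q + 1/(2*d))²)
j(N) = (-7 + 4*N)²/16 (j(N) = (¼)*(1 + 2*2*(-2 + N))²/2² = (¼)*(¼)*(1 + (-8 + 4*N))² = (¼)*(¼)*(-7 + 4*N)² = (-7 + 4*N)²/16)
-1254/j(-7) + 803/4572 = -1254*16/(-7 + 4*(-7))² + 803/4572 = -1254*16/(-7 - 28)² + 803*(1/4572) = -1254/((1/16)*(-35)²) + 803/4572 = -1254/((1/16)*1225) + 803/4572 = -1254/1225/16 + 803/4572 = -1254*16/1225 + 803/4572 = -20064/1225 + 803/4572 = -90748933/5600700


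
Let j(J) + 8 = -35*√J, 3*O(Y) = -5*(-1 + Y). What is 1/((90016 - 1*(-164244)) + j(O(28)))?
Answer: 254252/64644134629 + 105*I*√5/64644134629 ≈ 3.9331e-6 + 3.632e-9*I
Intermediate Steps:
O(Y) = 5/3 - 5*Y/3 (O(Y) = (-5*(-1 + Y))/3 = (5 - 5*Y)/3 = 5/3 - 5*Y/3)
j(J) = -8 - 35*√J
1/((90016 - 1*(-164244)) + j(O(28))) = 1/((90016 - 1*(-164244)) + (-8 - 35*√(5/3 - 5/3*28))) = 1/((90016 + 164244) + (-8 - 35*√(5/3 - 140/3))) = 1/(254260 + (-8 - 105*I*√5)) = 1/(254252 - 105*I*√5)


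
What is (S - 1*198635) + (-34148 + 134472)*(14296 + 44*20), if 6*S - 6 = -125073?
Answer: 3044595089/2 ≈ 1.5223e+9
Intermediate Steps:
S = -41689/2 (S = 1 + (1/6)*(-125073) = 1 - 41691/2 = -41689/2 ≈ -20845.)
(S - 1*198635) + (-34148 + 134472)*(14296 + 44*20) = (-41689/2 - 1*198635) + (-34148 + 134472)*(14296 + 44*20) = (-41689/2 - 198635) + 100324*(14296 + 880) = -438959/2 + 100324*15176 = -438959/2 + 1522517024 = 3044595089/2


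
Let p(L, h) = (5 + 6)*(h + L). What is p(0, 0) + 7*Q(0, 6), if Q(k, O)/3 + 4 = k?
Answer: -84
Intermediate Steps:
Q(k, O) = -12 + 3*k
p(L, h) = 11*L + 11*h (p(L, h) = 11*(L + h) = 11*L + 11*h)
p(0, 0) + 7*Q(0, 6) = (11*0 + 11*0) + 7*(-12 + 3*0) = (0 + 0) + 7*(-12 + 0) = 0 + 7*(-12) = 0 - 84 = -84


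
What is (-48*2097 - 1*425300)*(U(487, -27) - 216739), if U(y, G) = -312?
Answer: 114159275756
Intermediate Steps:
(-48*2097 - 1*425300)*(U(487, -27) - 216739) = (-48*2097 - 1*425300)*(-312 - 216739) = (-100656 - 425300)*(-217051) = -525956*(-217051) = 114159275756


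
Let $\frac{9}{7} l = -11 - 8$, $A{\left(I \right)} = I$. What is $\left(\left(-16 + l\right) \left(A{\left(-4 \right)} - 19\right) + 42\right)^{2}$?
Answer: $\frac{45549001}{81} \approx 5.6233 \cdot 10^{5}$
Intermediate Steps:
$l = - \frac{133}{9}$ ($l = \frac{7 \left(-11 - 8\right)}{9} = \frac{7}{9} \left(-19\right) = - \frac{133}{9} \approx -14.778$)
$\left(\left(-16 + l\right) \left(A{\left(-4 \right)} - 19\right) + 42\right)^{2} = \left(\left(-16 - \frac{133}{9}\right) \left(-4 - 19\right) + 42\right)^{2} = \left(\left(- \frac{277}{9}\right) \left(-23\right) + 42\right)^{2} = \left(\frac{6371}{9} + 42\right)^{2} = \left(\frac{6749}{9}\right)^{2} = \frac{45549001}{81}$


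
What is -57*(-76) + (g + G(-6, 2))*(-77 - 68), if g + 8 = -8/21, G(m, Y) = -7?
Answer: 137807/21 ≈ 6562.2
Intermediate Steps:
g = -176/21 (g = -8 - 8/21 = -176/21 ≈ -8.3810)
-57*(-76) + (g + G(-6, 2))*(-77 - 68) = -57*(-76) + (-176/21 - 7)*(-77 - 68) = 4332 - 323/21*(-145) = 4332 + 46835/21 = 137807/21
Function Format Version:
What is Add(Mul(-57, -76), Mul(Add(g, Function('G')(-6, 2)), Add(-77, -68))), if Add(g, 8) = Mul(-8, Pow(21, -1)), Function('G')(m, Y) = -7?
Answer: Rational(137807, 21) ≈ 6562.2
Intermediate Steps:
g = Rational(-176, 21) (g = Add(-8, Mul(-8, Pow(21, -1))) = Add(-8, Mul(-8, Rational(1, 21))) = Add(-8, Rational(-8, 21)) = Rational(-176, 21) ≈ -8.3810)
Add(Mul(-57, -76), Mul(Add(g, Function('G')(-6, 2)), Add(-77, -68))) = Add(Mul(-57, -76), Mul(Add(Rational(-176, 21), -7), Add(-77, -68))) = Add(4332, Mul(Rational(-323, 21), -145)) = Add(4332, Rational(46835, 21)) = Rational(137807, 21)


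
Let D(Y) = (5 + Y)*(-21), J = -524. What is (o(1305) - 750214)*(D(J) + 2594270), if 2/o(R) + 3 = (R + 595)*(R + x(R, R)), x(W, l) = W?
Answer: -9692033613019215164/4958997 ≈ -1.9544e+12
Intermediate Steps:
o(R) = 2/(-3 + 2*R*(595 + R)) (o(R) = 2/(-3 + (R + 595)*(R + R)) = 2/(-3 + (595 + R)*(2*R)) = 2/(-3 + 2*R*(595 + R)))
D(Y) = -105 - 21*Y
(o(1305) - 750214)*(D(J) + 2594270) = (2/(-3 + 2*1305² + 1190*1305) - 750214)*((-105 - 21*(-524)) + 2594270) = (2/(-3 + 2*1703025 + 1552950) - 750214)*((-105 + 11004) + 2594270) = (2/(-3 + 3406050 + 1552950) - 750214)*(10899 + 2594270) = (2/4958997 - 750214)*2605169 = -3720308975356/4958997*2605169 = -9692033613019215164/4958997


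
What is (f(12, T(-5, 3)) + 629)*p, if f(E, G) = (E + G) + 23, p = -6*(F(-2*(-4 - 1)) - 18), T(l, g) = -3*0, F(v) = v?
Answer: 31872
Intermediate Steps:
T(l, g) = 0
p = 48 (p = -6*(-2*(-4 - 1) - 18) = -6*(-2*(-5) - 18) = -6*(10 - 18) = -6*(-8) = 48)
f(E, G) = 23 + E + G
(f(12, T(-5, 3)) + 629)*p = ((23 + 12 + 0) + 629)*48 = (35 + 629)*48 = 664*48 = 31872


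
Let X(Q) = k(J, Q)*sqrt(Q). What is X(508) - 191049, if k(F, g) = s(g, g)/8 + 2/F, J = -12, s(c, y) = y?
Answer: -191049 + 380*sqrt(127)/3 ≈ -1.8962e+5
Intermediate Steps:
k(F, g) = 2/F + g/8 (k(F, g) = g/8 + 2/F = 2/F + g/8)
X(Q) = sqrt(Q)*(-1/6 + Q/8) (X(Q) = (2/(-12) + Q/8)*sqrt(Q) = (2*(-1/12) + Q/8)*sqrt(Q) = (-1/6 + Q/8)*sqrt(Q) = sqrt(Q)*(-1/6 + Q/8))
X(508) - 191049 = sqrt(508)*(-4 + 3*508)/24 - 191049 = (2*sqrt(127))*(-4 + 1524)/24 - 191049 = (1/24)*(2*sqrt(127))*1520 - 191049 = 380*sqrt(127)/3 - 191049 = -191049 + 380*sqrt(127)/3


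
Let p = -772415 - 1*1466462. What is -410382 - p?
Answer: 1828495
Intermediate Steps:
p = -2238877 (p = -772415 - 1466462 = -2238877)
-410382 - p = -410382 - 1*(-2238877) = -410382 + 2238877 = 1828495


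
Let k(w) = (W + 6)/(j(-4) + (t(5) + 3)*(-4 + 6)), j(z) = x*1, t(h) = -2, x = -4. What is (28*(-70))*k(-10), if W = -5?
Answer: 980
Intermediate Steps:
j(z) = -4 (j(z) = -4*1 = -4)
k(w) = -½ (k(w) = (-5 + 6)/(-4 + (-2 + 3)*(-4 + 6)) = 1/(-4 + 1*2) = 1/(-4 + 2) = 1/(-2) = 1*(-½) = -½)
(28*(-70))*k(-10) = (28*(-70))*(-½) = -1960*(-½) = 980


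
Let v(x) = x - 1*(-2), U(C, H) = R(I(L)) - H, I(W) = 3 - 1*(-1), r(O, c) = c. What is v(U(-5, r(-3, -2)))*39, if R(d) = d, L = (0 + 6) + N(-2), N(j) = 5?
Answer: 312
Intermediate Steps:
L = 11 (L = (0 + 6) + 5 = 6 + 5 = 11)
I(W) = 4 (I(W) = 3 + 1 = 4)
U(C, H) = 4 - H
v(x) = 2 + x (v(x) = x + 2 = 2 + x)
v(U(-5, r(-3, -2)))*39 = (2 + (4 - 1*(-2)))*39 = (2 + (4 + 2))*39 = (2 + 6)*39 = 8*39 = 312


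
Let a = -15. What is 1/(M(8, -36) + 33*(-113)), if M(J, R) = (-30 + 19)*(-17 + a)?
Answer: -1/3377 ≈ -0.00029612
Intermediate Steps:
M(J, R) = 352 (M(J, R) = (-30 + 19)*(-17 - 15) = -11*(-32) = 352)
1/(M(8, -36) + 33*(-113)) = 1/(352 + 33*(-113)) = 1/(352 - 3729) = 1/(-3377) = -1/3377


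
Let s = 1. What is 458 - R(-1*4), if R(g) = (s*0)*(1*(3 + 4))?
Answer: 458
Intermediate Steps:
R(g) = 0 (R(g) = (1*0)*(1*(3 + 4)) = 0*(1*7) = 0*7 = 0)
458 - R(-1*4) = 458 - 1*0 = 458 + 0 = 458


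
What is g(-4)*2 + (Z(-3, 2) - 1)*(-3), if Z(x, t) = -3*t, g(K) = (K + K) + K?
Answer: -3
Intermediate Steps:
g(K) = 3*K (g(K) = 2*K + K = 3*K)
g(-4)*2 + (Z(-3, 2) - 1)*(-3) = (3*(-4))*2 + (-3*2 - 1)*(-3) = -12*2 + (-6 - 1)*(-3) = -24 - 7*(-3) = -24 + 21 = -3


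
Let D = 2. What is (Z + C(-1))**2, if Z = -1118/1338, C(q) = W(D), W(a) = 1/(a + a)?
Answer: 2455489/7160976 ≈ 0.34290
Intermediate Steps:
W(a) = 1/(2*a)
C(q) = 1/4 (C(q) = (1/2)/2 = (1/2)*(1/2) = 1/4)
Z = -559/669 (Z = -1118*1/1338 = -559/669 ≈ -0.83558)
(Z + C(-1))**2 = (-559/669 + 1/4)**2 = (-1567/2676)**2 = 2455489/7160976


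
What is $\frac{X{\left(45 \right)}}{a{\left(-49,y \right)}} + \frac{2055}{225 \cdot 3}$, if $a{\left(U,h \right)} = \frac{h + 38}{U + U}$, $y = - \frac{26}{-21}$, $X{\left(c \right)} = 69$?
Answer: $- \frac{3138601}{18540} \approx -169.29$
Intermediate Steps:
$y = \frac{26}{21}$ ($y = \left(-26\right) \left(- \frac{1}{21}\right) = \frac{26}{21} \approx 1.2381$)
$a{\left(U,h \right)} = \frac{38 + h}{2 U}$
$\frac{X{\left(45 \right)}}{a{\left(-49,y \right)}} + \frac{2055}{225 \cdot 3} = \frac{69}{\frac{1}{2} \frac{1}{-49} \left(38 + \frac{26}{21}\right)} + \frac{2055}{225 \cdot 3} = \frac{69}{\frac{1}{2} \left(- \frac{1}{49}\right) \frac{824}{21}} + \frac{2055}{675} = \frac{69}{- \frac{412}{1029}} + 2055 \cdot \frac{1}{675} = 69 \left(- \frac{1029}{412}\right) + \frac{137}{45} = - \frac{71001}{412} + \frac{137}{45} = - \frac{3138601}{18540}$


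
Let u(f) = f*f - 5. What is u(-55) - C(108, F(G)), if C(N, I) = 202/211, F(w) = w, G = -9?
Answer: 637018/211 ≈ 3019.0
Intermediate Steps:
C(N, I) = 202/211 (C(N, I) = 202*(1/211) = 202/211)
u(f) = -5 + f² (u(f) = f² - 5 = -5 + f²)
u(-55) - C(108, F(G)) = (-5 + (-55)²) - 1*202/211 = (-5 + 3025) - 202/211 = 3020 - 202/211 = 637018/211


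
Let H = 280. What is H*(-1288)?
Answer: -360640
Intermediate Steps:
H*(-1288) = 280*(-1288) = -360640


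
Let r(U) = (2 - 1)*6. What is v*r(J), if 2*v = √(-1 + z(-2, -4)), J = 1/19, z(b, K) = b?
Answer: 3*I*√3 ≈ 5.1962*I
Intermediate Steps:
J = 1/19 ≈ 0.052632
r(U) = 6 (r(U) = 1*6 = 6)
v = I*√3/2 (v = √(-1 - 2)/2 = √(-3)/2 = (I*√3)/2 = I*√3/2 ≈ 0.86602*I)
v*r(J) = (I*√3/2)*6 = 3*I*√3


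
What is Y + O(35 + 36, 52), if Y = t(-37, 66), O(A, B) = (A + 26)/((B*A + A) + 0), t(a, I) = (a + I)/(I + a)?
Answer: 3860/3763 ≈ 1.0258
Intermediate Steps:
t(a, I) = 1 (t(a, I) = (I + a)/(I + a) = 1)
O(A, B) = (26 + A)/(A + A*B) (O(A, B) = (26 + A)/((A*B + A) + 0) = (26 + A)/((A + A*B) + 0) = (26 + A)/(A + A*B))
Y = 1
Y + O(35 + 36, 52) = 1 + (26 + (35 + 36))/((35 + 36)*(1 + 52)) = 1 + (26 + 71)/(71*53) = 1 + (1/71)*(1/53)*97 = 1 + 97/3763 = 3860/3763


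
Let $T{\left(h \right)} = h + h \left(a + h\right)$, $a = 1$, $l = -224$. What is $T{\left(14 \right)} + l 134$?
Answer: $-29792$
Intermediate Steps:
$T{\left(h \right)} = h + h \left(1 + h\right)$
$T{\left(14 \right)} + l 134 = 14 \left(2 + 14\right) - 30016 = 14 \cdot 16 - 30016 = 224 - 30016 = -29792$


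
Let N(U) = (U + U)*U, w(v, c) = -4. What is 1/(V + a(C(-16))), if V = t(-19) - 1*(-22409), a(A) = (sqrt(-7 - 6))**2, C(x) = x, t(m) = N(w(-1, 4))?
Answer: 1/22428 ≈ 4.4587e-5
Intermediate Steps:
N(U) = 2*U**2 (N(U) = (2*U)*U = 2*U**2)
t(m) = 32 (t(m) = 2*(-4)**2 = 2*16 = 32)
a(A) = -13 (a(A) = (sqrt(-13))**2 = (I*sqrt(13))**2 = -13)
V = 22441 (V = 32 - 1*(-22409) = 32 + 22409 = 22441)
1/(V + a(C(-16))) = 1/(22441 - 13) = 1/22428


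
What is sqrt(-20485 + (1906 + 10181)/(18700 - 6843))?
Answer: I*sqrt(2879811062206)/11857 ≈ 143.12*I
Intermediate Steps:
sqrt(-20485 + (1906 + 10181)/(18700 - 6843)) = sqrt(-20485 + 12087/11857) = sqrt(-242878558/11857) = I*sqrt(2879811062206)/11857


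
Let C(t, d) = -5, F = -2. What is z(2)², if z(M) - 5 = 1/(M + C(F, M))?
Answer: 196/9 ≈ 21.778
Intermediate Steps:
z(M) = 5 + 1/(-5 + M) (z(M) = 5 + 1/(M - 5) = 5 + 1/(-5 + M))
z(2)² = ((-24 + 5*2)/(-5 + 2))² = ((-24 + 10)/(-3))² = (-⅓*(-14))² = (14/3)² = 196/9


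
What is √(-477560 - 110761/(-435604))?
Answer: I*√22654341300598579/217802 ≈ 691.06*I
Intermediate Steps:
√(-477560 - 110761/(-435604)) = √(-477560 - 110761*(-1/435604)) = √(-477560 + 110761/435604) = √(-208026935479/435604) = I*√22654341300598579/217802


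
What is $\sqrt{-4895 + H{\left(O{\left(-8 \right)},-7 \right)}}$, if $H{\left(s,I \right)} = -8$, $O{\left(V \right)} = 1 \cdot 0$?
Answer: $i \sqrt{4903} \approx 70.021 i$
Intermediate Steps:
$O{\left(V \right)} = 0$
$\sqrt{-4895 + H{\left(O{\left(-8 \right)},-7 \right)}} = \sqrt{-4895 - 8} = \sqrt{-4903} = i \sqrt{4903}$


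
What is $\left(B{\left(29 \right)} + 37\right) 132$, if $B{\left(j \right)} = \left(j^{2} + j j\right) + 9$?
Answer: $228096$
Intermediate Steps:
$B{\left(j \right)} = 9 + 2 j^{2}$ ($B{\left(j \right)} = \left(j^{2} + j^{2}\right) + 9 = 2 j^{2} + 9 = 9 + 2 j^{2}$)
$\left(B{\left(29 \right)} + 37\right) 132 = \left(\left(9 + 2 \cdot 29^{2}\right) + 37\right) 132 = \left(\left(9 + 2 \cdot 841\right) + 37\right) 132 = \left(\left(9 + 1682\right) + 37\right) 132 = \left(1691 + 37\right) 132 = 1728 \cdot 132 = 228096$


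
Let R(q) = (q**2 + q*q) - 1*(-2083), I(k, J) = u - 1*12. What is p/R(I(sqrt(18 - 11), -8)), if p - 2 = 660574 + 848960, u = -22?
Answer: 5152/15 ≈ 343.47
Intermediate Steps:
p = 1509536 (p = 2 + (660574 + 848960) = 2 + 1509534 = 1509536)
I(k, J) = -34 (I(k, J) = -22 - 1*12 = -22 - 12 = -34)
R(q) = 2083 + 2*q**2 (R(q) = (q**2 + q**2) + 2083 = 2*q**2 + 2083 = 2083 + 2*q**2)
p/R(I(sqrt(18 - 11), -8)) = 1509536/(2083 + 2*(-34)**2) = 1509536/(2083 + 2*1156) = 1509536/(2083 + 2312) = 1509536/4395 = 1509536*(1/4395) = 5152/15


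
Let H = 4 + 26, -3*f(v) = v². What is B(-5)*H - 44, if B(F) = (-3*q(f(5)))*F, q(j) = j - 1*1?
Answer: -4244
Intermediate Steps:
f(v) = -v²/3
q(j) = -1 + j (q(j) = j - 1 = -1 + j)
H = 30
B(F) = 28*F (B(F) = (-3*(-1 - ⅓*5²))*F = (-3*(-1 - ⅓*25))*F = (-3*(-1 - 25/3))*F = (-3*(-28/3))*F = 28*F)
B(-5)*H - 44 = (28*(-5))*30 - 44 = -140*30 - 44 = -4200 - 44 = -4244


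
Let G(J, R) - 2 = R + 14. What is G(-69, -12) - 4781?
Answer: -4777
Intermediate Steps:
G(J, R) = 16 + R (G(J, R) = 2 + (R + 14) = 2 + (14 + R) = 16 + R)
G(-69, -12) - 4781 = (16 - 12) - 4781 = 4 - 4781 = -4777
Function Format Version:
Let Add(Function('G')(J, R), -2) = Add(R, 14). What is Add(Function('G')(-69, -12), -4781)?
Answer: -4777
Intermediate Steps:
Function('G')(J, R) = Add(16, R) (Function('G')(J, R) = Add(2, Add(R, 14)) = Add(2, Add(14, R)) = Add(16, R))
Add(Function('G')(-69, -12), -4781) = Add(Add(16, -12), -4781) = Add(4, -4781) = -4777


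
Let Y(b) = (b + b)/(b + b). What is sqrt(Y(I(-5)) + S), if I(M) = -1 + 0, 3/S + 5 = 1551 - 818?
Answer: sqrt(133042)/364 ≈ 1.0021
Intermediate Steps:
S = 3/728 (S = 3/(-5 + (1551 - 818)) = 3/(-5 + 733) = 3/728 ≈ 0.0041209)
I(M) = -1
Y(b) = 1 (Y(b) = (2*b)/((2*b)) = (2*b)*(1/(2*b)) = 1)
sqrt(Y(I(-5)) + S) = sqrt(1 + 3/728) = sqrt(731/728) = sqrt(133042)/364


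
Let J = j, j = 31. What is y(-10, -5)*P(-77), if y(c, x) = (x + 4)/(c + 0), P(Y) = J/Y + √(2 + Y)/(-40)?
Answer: -31/770 - I*√3/80 ≈ -0.04026 - 0.021651*I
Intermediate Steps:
J = 31
P(Y) = 31/Y - √(2 + Y)/40 (P(Y) = 31/Y + √(2 + Y)/(-40) = 31/Y + √(2 + Y)*(-1/40) = 31/Y - √(2 + Y)/40)
y(c, x) = (4 + x)/c
y(-10, -5)*P(-77) = ((4 - 5)/(-10))*(31/(-77) - √(2 - 77)/40) = (-⅒*(-1))*(31*(-1/77) - I*√3/8) = (-31/77 - I*√3/8)/10 = -31/770 - I*√3/80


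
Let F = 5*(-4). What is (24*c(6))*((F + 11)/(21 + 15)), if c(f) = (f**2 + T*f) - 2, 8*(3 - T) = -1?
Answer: -633/2 ≈ -316.50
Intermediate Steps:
T = 25/8 (T = 3 - 1/8*(-1) = 3 + 1/8 = 25/8 ≈ 3.1250)
F = -20
c(f) = -2 + f**2 + 25*f/8 (c(f) = (f**2 + 25*f/8) - 2 = -2 + f**2 + 25*f/8)
(24*c(6))*((F + 11)/(21 + 15)) = (24*(-2 + 6**2 + (25/8)*6))*((-20 + 11)/(21 + 15)) = (24*(-2 + 36 + 75/4))*(-9/36) = (24*(211/4))*(-9*1/36) = 1266*(-1/4) = -633/2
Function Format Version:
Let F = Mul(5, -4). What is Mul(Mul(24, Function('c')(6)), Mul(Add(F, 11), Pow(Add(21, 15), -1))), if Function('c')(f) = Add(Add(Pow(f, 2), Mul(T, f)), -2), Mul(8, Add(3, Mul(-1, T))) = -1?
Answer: Rational(-633, 2) ≈ -316.50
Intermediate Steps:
T = Rational(25, 8) (T = Add(3, Mul(Rational(-1, 8), -1)) = Add(3, Rational(1, 8)) = Rational(25, 8) ≈ 3.1250)
F = -20
Function('c')(f) = Add(-2, Pow(f, 2), Mul(Rational(25, 8), f)) (Function('c')(f) = Add(Add(Pow(f, 2), Mul(Rational(25, 8), f)), -2) = Add(-2, Pow(f, 2), Mul(Rational(25, 8), f)))
Mul(Mul(24, Function('c')(6)), Mul(Add(F, 11), Pow(Add(21, 15), -1))) = Mul(Mul(24, Add(-2, Pow(6, 2), Mul(Rational(25, 8), 6))), Mul(Add(-20, 11), Pow(Add(21, 15), -1))) = Mul(Mul(24, Add(-2, 36, Rational(75, 4))), Mul(-9, Pow(36, -1))) = Mul(Mul(24, Rational(211, 4)), Mul(-9, Rational(1, 36))) = Mul(1266, Rational(-1, 4)) = Rational(-633, 2)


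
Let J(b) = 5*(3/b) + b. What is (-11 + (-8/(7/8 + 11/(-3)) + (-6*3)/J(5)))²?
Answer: 7745089/71824 ≈ 107.83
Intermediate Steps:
J(b) = b + 15/b (J(b) = 15/b + b = b + 15/b)
(-11 + (-8/(7/8 + 11/(-3)) + (-6*3)/J(5)))² = (-11 + (-8/(7/8 + 11/(-3)) + (-6*3)/(5 + 15/5)))² = (-11 + (-8/(7*(⅛) + 11*(-⅓)) - 18/(5 + 15*(⅕))))² = (-11 + (-8/(7/8 - 11/3) - 18/(5 + 3)))² = (-11 + (-8/(-67/24) - 18/8))² = (-11 + (-8*(-24/67) - 18*⅛))² = (-11 + (192/67 - 9/4))² = (-11 + 165/268)² = (-2783/268)² = 7745089/71824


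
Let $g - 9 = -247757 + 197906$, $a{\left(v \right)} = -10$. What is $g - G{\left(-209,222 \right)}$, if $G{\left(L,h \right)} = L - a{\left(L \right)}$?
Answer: $-49643$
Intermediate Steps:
$G{\left(L,h \right)} = 10 + L$ ($G{\left(L,h \right)} = L - -10 = L + 10 = 10 + L$)
$g = -49842$ ($g = 9 + \left(-247757 + 197906\right) = 9 - 49851 = -49842$)
$g - G{\left(-209,222 \right)} = -49842 - \left(10 - 209\right) = -49842 - -199 = -49842 + 199 = -49643$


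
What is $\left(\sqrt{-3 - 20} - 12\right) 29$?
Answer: $-348 + 29 i \sqrt{23} \approx -348.0 + 139.08 i$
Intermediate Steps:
$\left(\sqrt{-3 - 20} - 12\right) 29 = \left(\sqrt{-23} - 12\right) 29 = \left(i \sqrt{23} - 12\right) 29 = \left(-12 + i \sqrt{23}\right) 29 = -348 + 29 i \sqrt{23}$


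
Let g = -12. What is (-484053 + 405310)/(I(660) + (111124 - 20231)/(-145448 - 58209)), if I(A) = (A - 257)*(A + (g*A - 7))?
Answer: 16036563151/596430184750 ≈ 0.026888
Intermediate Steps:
I(A) = (-257 + A)*(-7 - 11*A) (I(A) = (A - 257)*(A + (-12*A - 7)) = (-257 + A)*(A + (-7 - 12*A)) = (-257 + A)*(-7 - 11*A))
(-484053 + 405310)/(I(660) + (111124 - 20231)/(-145448 - 58209)) = (-484053 + 405310)/((1799 - 11*660² + 2820*660) + (111124 - 20231)/(-145448 - 58209)) = -78743/((1799 - 11*435600 + 1861200) + 90893/(-203657)) = -78743/((1799 - 4791600 + 1861200) + 90893*(-1/203657)) = -78743/(-2928601 - 90893/203657) = -78743/(-596430184750/203657) = -78743*(-203657/596430184750) = 16036563151/596430184750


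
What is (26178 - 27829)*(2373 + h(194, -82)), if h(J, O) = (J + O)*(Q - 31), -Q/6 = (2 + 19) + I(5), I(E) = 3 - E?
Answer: 22894417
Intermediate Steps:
Q = -114 (Q = -6*((2 + 19) + (3 - 1*5)) = -6*(21 + (3 - 5)) = -6*(21 - 2) = -6*19 = -114)
h(J, O) = -145*J - 145*O (h(J, O) = (J + O)*(-114 - 31) = (J + O)*(-145) = -145*J - 145*O)
(26178 - 27829)*(2373 + h(194, -82)) = (26178 - 27829)*(2373 + (-145*194 - 145*(-82))) = -1651*(2373 + (-28130 + 11890)) = -1651*(2373 - 16240) = -1651*(-13867) = 22894417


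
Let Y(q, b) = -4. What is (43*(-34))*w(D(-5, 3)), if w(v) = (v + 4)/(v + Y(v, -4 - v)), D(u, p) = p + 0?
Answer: 10234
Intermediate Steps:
D(u, p) = p
w(v) = (4 + v)/(-4 + v) (w(v) = (v + 4)/(v - 4) = (4 + v)/(-4 + v))
(43*(-34))*w(D(-5, 3)) = (43*(-34))*((4 + 3)/(-4 + 3)) = -1462*7/(-1) = -(-1462)*7 = -1462*(-7) = 10234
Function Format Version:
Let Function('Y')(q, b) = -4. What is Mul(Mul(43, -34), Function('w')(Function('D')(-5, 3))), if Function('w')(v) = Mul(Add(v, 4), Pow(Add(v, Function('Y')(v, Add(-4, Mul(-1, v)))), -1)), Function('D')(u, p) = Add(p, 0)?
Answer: 10234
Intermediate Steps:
Function('D')(u, p) = p
Function('w')(v) = Mul(Pow(Add(-4, v), -1), Add(4, v)) (Function('w')(v) = Mul(Add(v, 4), Pow(Add(v, -4), -1)) = Mul(Add(4, v), Pow(Add(-4, v), -1)) = Mul(Pow(Add(-4, v), -1), Add(4, v)))
Mul(Mul(43, -34), Function('w')(Function('D')(-5, 3))) = Mul(Mul(43, -34), Mul(Pow(Add(-4, 3), -1), Add(4, 3))) = Mul(-1462, Mul(Pow(-1, -1), 7)) = Mul(-1462, Mul(-1, 7)) = Mul(-1462, -7) = 10234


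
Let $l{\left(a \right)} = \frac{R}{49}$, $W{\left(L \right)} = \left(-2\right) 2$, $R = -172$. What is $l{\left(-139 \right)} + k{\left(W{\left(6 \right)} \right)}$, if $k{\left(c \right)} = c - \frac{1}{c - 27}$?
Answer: $- \frac{11359}{1519} \approx -7.4779$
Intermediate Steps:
$W{\left(L \right)} = -4$
$k{\left(c \right)} = c - \frac{1}{-27 + c}$
$l{\left(a \right)} = - \frac{172}{49}$
$l{\left(-139 \right)} + k{\left(W{\left(6 \right)} \right)} = - \frac{172}{49} + \frac{-1 + \left(-4\right)^{2} - -108}{-27 - 4} = - \frac{172}{49} + \frac{-1 + 16 + 108}{-31} = - \frac{172}{49} - \frac{123}{31} = - \frac{11359}{1519}$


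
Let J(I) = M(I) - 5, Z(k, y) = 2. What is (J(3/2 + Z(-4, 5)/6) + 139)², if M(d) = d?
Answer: 664225/36 ≈ 18451.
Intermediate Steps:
J(I) = -5 + I (J(I) = I - 5 = -5 + I)
(J(3/2 + Z(-4, 5)/6) + 139)² = ((-5 + (3/2 + 2/6)) + 139)² = ((-5 + (3*(½) + 2*(⅙))) + 139)² = ((-5 + (3/2 + ⅓)) + 139)² = ((-5 + 11/6) + 139)² = (-19/6 + 139)² = (815/6)² = 664225/36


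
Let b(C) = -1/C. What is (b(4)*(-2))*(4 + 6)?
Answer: 5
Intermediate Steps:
(b(4)*(-2))*(4 + 6) = (-1/4*(-2))*(4 + 6) = (-1*1/4*(-2))*10 = -1/4*(-2)*10 = (1/2)*10 = 5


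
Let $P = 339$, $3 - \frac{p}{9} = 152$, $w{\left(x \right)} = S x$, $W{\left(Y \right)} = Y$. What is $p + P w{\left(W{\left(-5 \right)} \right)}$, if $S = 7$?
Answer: $-13206$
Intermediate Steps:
$w{\left(x \right)} = 7 x$
$p = -1341$ ($p = 27 - 1368 = -1341$)
$p + P w{\left(W{\left(-5 \right)} \right)} = -1341 + 339 \cdot 7 \left(-5\right) = -1341 + 339 \left(-35\right) = -1341 - 11865 = -13206$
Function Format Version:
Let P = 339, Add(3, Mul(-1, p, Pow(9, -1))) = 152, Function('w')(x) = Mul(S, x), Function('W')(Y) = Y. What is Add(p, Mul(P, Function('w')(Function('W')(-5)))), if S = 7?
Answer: -13206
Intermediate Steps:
Function('w')(x) = Mul(7, x)
p = -1341 (p = Add(27, Mul(-9, 152)) = Add(27, -1368) = -1341)
Add(p, Mul(P, Function('w')(Function('W')(-5)))) = Add(-1341, Mul(339, Mul(7, -5))) = Add(-1341, Mul(339, -35)) = Add(-1341, -11865) = -13206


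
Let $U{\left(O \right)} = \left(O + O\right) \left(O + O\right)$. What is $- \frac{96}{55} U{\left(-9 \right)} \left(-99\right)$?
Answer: $\frac{279936}{5} \approx 55987.0$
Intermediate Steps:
$U{\left(O \right)} = 4 O^{2}$ ($U{\left(O \right)} = 2 O 2 O = 4 O^{2}$)
$- \frac{96}{55} U{\left(-9 \right)} \left(-99\right) = - \frac{96}{55} \cdot 4 \left(-9\right)^{2} \left(-99\right) = \left(-96\right) \frac{1}{55} \cdot 4 \cdot 81 \left(-99\right) = \left(- \frac{96}{55}\right) 324 \left(-99\right) = \left(- \frac{31104}{55}\right) \left(-99\right) = \frac{279936}{5}$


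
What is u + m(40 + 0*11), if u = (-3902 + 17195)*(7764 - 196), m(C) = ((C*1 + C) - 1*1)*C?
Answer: 100604584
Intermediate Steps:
m(C) = C*(-1 + 2*C) (m(C) = ((C + C) - 1)*C = (2*C - 1)*C = (-1 + 2*C)*C = C*(-1 + 2*C))
u = 100601424 (u = 13293*7568 = 100601424)
u + m(40 + 0*11) = 100601424 + (40 + 0*11)*(-1 + 2*(40 + 0*11)) = 100601424 + (40 + 0)*(-1 + 2*(40 + 0)) = 100601424 + 40*(-1 + 2*40) = 100601424 + 40*(-1 + 80) = 100601424 + 40*79 = 100601424 + 3160 = 100604584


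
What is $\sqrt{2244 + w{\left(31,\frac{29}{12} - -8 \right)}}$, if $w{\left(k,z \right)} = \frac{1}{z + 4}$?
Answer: $\frac{24 \sqrt{116602}}{173} \approx 47.372$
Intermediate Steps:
$w{\left(k,z \right)} = \frac{1}{4 + z}$
$\sqrt{2244 + w{\left(31,\frac{29}{12} - -8 \right)}} = \sqrt{2244 + \frac{1}{4 + \left(\frac{29}{12} - -8\right)}} = \sqrt{2244 + \frac{1}{4 + \left(29 \cdot \frac{1}{12} + 8\right)}} = \sqrt{2244 + \frac{1}{4 + \left(\frac{29}{12} + 8\right)}} = \sqrt{2244 + \frac{1}{4 + \frac{125}{12}}} = \sqrt{2244 + \frac{1}{\frac{173}{12}}} = \sqrt{2244 + \frac{12}{173}} = \sqrt{\frac{388224}{173}} = \frac{24 \sqrt{116602}}{173}$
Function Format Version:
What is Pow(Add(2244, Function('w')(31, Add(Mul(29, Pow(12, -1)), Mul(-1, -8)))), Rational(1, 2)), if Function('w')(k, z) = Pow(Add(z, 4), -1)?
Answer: Mul(Rational(24, 173), Pow(116602, Rational(1, 2))) ≈ 47.372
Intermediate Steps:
Function('w')(k, z) = Pow(Add(4, z), -1)
Pow(Add(2244, Function('w')(31, Add(Mul(29, Pow(12, -1)), Mul(-1, -8)))), Rational(1, 2)) = Pow(Add(2244, Pow(Add(4, Add(Mul(29, Pow(12, -1)), Mul(-1, -8))), -1)), Rational(1, 2)) = Pow(Add(2244, Pow(Add(4, Add(Mul(29, Rational(1, 12)), 8)), -1)), Rational(1, 2)) = Pow(Add(2244, Pow(Add(4, Add(Rational(29, 12), 8)), -1)), Rational(1, 2)) = Pow(Add(2244, Pow(Add(4, Rational(125, 12)), -1)), Rational(1, 2)) = Pow(Add(2244, Pow(Rational(173, 12), -1)), Rational(1, 2)) = Pow(Add(2244, Rational(12, 173)), Rational(1, 2)) = Pow(Rational(388224, 173), Rational(1, 2)) = Mul(Rational(24, 173), Pow(116602, Rational(1, 2)))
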